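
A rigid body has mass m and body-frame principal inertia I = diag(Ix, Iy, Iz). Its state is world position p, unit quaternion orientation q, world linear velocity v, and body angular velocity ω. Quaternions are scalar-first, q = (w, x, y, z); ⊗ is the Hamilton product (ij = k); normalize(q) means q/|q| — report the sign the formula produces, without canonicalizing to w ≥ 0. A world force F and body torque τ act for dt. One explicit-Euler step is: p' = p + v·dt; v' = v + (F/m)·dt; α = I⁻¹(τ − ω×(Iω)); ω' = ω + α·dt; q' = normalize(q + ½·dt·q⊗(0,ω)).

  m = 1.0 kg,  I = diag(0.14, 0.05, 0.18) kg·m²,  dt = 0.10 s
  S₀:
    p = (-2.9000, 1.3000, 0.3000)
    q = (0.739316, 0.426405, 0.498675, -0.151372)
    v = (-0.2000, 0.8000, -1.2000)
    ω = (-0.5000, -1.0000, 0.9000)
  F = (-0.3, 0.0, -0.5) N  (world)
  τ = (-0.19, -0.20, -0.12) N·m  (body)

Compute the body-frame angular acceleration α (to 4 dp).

precession coupling ω×(Iω) = (-0.1170, 0.0180, -0.0450)
(τ − ω×Iω)/I = (-0.5214, -4.3600, -0.4167)

α = (-0.5214, -4.3600, -0.4167)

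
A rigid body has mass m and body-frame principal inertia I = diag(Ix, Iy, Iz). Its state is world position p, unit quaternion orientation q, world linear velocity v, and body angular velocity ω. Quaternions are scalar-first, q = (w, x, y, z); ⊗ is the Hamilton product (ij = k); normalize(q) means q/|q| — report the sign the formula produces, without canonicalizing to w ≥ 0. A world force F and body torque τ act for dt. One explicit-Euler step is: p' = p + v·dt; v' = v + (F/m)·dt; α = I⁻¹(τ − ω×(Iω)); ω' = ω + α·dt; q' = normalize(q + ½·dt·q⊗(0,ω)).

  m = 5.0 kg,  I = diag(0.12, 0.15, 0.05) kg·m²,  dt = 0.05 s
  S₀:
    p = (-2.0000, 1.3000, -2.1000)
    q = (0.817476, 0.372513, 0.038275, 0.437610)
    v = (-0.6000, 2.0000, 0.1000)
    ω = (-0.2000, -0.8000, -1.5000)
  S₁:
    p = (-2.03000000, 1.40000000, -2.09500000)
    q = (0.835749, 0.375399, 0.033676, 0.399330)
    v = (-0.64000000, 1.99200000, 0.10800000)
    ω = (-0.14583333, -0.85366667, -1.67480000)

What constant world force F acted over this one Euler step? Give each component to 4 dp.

Δv = v₁−v₀ = (-0.04000000, -0.00800000, 0.00800000)
F = m·Δv/dt = (-4.0000, -0.8000, 0.8000)

F = (-4.0000, -0.8000, 0.8000)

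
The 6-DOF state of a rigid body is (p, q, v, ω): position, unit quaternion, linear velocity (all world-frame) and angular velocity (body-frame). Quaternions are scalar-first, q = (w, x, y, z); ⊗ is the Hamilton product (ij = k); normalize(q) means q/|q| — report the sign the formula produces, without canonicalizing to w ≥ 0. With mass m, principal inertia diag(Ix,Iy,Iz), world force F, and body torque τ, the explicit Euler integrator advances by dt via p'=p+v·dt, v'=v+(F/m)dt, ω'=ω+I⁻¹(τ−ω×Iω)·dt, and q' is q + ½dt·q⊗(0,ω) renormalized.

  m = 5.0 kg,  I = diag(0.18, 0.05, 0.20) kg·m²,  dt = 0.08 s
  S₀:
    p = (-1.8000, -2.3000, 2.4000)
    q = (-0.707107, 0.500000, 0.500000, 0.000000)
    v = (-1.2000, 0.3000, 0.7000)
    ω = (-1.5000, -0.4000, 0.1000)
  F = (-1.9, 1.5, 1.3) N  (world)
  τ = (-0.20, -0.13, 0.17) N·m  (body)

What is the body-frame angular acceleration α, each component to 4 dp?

gyro term ω×Iω = (-0.0060, 0.0030, -0.0780)
angular accel α = (-1.0778, -2.6600, 1.2400)

α = (-1.0778, -2.6600, 1.2400)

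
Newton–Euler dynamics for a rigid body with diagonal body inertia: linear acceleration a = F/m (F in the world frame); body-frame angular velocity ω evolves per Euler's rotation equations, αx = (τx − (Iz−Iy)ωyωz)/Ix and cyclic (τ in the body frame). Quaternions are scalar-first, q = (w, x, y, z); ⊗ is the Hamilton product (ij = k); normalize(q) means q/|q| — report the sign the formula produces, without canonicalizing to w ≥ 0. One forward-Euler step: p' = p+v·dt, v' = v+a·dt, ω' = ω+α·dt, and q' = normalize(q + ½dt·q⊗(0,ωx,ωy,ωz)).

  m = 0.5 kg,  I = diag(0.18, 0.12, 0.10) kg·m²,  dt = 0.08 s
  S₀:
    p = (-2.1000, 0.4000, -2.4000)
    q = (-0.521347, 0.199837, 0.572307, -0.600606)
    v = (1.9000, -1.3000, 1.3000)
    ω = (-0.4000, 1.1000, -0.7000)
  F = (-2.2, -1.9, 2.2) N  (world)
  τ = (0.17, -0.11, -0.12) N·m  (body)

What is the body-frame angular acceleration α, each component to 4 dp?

α = (0.8589, -1.1033, -1.4640)

precession coupling ω×(Iω) = (0.0154, 0.0224, 0.0264)
α = I⁻¹(τ − ω×Iω) = (0.8589, -1.1033, -1.4640)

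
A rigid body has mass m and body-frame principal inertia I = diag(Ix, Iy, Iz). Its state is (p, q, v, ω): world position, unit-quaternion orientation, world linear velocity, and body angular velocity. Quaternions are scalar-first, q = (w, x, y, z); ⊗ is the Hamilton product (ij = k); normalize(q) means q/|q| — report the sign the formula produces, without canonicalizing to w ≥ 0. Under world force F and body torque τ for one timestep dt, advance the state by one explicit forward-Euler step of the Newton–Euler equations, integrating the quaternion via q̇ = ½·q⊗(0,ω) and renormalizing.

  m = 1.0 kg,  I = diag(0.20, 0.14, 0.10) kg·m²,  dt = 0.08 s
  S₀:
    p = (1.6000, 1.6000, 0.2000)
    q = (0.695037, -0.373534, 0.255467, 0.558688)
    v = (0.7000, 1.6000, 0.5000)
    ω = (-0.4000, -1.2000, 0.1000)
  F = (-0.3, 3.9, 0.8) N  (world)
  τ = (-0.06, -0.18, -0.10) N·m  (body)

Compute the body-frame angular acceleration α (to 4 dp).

α = (-0.3240, -1.2571, -0.7120)

precession coupling ω×(Iω) = (0.0048, -0.0040, -0.0288)
(τ − ω×Iω)/I = (-0.3240, -1.2571, -0.7120)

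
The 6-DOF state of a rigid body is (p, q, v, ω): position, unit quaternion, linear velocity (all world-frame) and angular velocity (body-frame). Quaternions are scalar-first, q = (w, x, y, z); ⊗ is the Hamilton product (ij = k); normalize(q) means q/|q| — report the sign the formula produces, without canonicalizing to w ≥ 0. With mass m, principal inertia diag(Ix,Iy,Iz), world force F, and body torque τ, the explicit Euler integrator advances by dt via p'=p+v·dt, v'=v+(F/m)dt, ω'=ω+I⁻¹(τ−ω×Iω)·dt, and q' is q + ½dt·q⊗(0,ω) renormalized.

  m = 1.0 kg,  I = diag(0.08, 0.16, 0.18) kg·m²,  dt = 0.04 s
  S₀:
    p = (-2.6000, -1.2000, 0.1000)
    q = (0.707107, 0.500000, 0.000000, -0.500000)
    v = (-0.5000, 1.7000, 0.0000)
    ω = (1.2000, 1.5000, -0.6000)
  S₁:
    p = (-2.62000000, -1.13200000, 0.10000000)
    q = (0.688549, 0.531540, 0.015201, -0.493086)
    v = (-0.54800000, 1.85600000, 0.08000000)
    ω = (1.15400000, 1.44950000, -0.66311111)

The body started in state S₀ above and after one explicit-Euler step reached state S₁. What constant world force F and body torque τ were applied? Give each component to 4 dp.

Δω = ω₁−ω₀ = (-0.04600000, -0.05050000, -0.06311111)
τ = I·(Δω/dt) + ω₀×(Iω₀) = (-0.1100, -0.1300, -0.1400)
velocity change Δv = (-0.04800000, 0.15600000, 0.08000000)
applied force F = (-1.2000, 3.9000, 2.0000)

F = (-1.2000, 3.9000, 2.0000)
τ = (-0.1100, -0.1300, -0.1400)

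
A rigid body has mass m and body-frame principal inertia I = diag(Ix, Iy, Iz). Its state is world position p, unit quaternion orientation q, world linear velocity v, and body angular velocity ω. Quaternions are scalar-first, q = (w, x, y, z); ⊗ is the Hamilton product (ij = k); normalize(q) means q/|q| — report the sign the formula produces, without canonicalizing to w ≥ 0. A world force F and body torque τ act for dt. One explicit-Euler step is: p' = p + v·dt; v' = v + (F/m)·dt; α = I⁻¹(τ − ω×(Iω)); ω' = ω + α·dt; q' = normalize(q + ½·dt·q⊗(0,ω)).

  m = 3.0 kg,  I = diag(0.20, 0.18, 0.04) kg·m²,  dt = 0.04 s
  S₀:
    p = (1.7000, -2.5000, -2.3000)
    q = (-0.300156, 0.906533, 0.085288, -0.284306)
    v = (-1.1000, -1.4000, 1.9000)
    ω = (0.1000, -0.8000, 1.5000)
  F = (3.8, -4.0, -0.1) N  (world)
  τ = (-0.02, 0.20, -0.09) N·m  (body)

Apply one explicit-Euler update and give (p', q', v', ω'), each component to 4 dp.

gyro term ω×Iω = (0.1680, 0.0240, 0.0016)
α = I⁻¹(τ − ω×Iω) = (-0.9400, 0.9778, -2.2900)
ω' = ω + α·dt = (0.0624, -0.7609, 1.4084)
q⊗(0,ω) = (0.4040361, -0.1295284, -1.1481053, -1.1839892)
updated quaternion q' = (-0.2919, 0.9034, 0.0623, -0.3078)
a = (1.2667, -1.3333, -0.0333)
p' = p + v·dt = (1.6560, -2.5560, -2.2240)
new velocity v' = (-1.0493, -1.4533, 1.8987)

p' = (1.6560, -2.5560, -2.2240)
q' = (-0.2919, 0.9034, 0.0623, -0.3078)
v' = (-1.0493, -1.4533, 1.8987)
ω' = (0.0624, -0.7609, 1.4084)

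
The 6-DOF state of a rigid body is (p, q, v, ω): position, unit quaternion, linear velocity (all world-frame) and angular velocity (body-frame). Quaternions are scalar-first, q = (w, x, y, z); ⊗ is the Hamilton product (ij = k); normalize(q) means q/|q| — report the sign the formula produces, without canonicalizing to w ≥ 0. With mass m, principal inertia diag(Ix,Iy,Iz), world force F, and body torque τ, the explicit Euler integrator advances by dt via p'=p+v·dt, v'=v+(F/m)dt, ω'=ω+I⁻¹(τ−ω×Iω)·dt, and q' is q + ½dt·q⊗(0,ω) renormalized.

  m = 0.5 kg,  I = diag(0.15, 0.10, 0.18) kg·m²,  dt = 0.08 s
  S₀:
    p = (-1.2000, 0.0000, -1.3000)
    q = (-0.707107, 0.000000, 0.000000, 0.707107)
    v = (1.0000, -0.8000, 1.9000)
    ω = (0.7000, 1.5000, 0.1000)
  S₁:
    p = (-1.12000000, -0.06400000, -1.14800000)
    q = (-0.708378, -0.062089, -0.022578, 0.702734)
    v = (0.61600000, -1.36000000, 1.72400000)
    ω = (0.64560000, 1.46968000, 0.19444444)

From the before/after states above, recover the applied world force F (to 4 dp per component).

F = (-2.4000, -3.5000, -1.1000)

v₁ − v₀ = (-0.38400000, -0.56000000, -0.17600000)
m·(v₁−v₀)/dt = (-2.4000, -3.5000, -1.1000)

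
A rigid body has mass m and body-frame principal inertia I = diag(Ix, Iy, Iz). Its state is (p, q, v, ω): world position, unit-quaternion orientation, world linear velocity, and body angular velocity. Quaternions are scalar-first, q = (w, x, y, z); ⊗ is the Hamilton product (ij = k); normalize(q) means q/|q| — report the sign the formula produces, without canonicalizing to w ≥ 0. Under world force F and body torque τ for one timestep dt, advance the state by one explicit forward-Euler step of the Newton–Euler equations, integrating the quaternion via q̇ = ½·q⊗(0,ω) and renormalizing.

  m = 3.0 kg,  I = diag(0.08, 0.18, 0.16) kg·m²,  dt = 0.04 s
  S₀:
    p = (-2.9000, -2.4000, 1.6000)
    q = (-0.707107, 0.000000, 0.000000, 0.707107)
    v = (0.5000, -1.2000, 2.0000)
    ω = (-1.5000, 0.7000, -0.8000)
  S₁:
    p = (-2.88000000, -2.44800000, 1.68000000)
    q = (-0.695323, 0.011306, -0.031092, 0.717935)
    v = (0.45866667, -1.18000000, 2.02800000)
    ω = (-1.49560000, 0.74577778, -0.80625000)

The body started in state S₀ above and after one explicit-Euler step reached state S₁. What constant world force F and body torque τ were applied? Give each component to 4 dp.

Δv = v₁−v₀ = (-0.04133333, 0.02000000, 0.02800000)
m·(v₁−v₀)/dt = (-3.1000, 1.5000, 2.1000)
rate change Δω = (0.00440000, 0.04577778, -0.00625000)
I·α + gyro = (0.0200, 0.1100, -0.1300)

F = (-3.1000, 1.5000, 2.1000)
τ = (0.0200, 0.1100, -0.1300)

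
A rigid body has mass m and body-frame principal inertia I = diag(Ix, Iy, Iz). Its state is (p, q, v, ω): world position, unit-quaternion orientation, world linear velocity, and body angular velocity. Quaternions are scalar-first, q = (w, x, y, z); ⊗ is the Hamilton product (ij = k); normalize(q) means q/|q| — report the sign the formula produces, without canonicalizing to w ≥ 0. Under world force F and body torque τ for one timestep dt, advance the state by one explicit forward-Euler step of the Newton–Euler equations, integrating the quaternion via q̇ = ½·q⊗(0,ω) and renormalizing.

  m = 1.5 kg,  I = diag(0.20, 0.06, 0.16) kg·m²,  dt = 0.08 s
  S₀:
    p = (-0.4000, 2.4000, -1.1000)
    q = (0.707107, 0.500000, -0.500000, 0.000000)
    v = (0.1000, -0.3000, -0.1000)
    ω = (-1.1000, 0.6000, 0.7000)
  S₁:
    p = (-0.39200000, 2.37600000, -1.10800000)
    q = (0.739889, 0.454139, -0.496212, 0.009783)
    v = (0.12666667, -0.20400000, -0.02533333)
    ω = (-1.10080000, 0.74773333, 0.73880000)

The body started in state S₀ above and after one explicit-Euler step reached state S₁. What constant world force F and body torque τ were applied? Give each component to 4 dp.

F = (0.5000, 1.8000, 1.4000)
τ = (0.0400, 0.0800, 0.1700)

velocity change Δv = (0.02666667, 0.09600000, 0.07466667)
F = m·Δv/dt = (0.5000, 1.8000, 1.4000)
rate change Δω = (-0.00080000, 0.14773333, 0.03880000)
I·α + gyro = (0.0400, 0.0800, 0.1700)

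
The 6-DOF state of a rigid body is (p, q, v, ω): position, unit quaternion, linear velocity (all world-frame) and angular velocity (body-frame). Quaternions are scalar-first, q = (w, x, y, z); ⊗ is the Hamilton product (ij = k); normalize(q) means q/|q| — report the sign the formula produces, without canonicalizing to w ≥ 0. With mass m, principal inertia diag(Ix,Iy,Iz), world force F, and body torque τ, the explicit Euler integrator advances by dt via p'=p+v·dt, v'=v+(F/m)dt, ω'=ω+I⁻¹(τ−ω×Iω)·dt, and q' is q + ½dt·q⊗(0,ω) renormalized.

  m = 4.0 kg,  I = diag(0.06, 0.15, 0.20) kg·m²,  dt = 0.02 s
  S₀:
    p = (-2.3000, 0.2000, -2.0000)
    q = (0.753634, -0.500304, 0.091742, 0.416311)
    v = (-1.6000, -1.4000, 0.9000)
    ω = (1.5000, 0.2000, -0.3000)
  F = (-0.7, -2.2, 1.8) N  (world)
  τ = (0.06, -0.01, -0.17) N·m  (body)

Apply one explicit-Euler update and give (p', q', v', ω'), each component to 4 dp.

p' = (-2.3320, 0.1720, -1.9820)
q' = (0.7621, -0.4900, 0.0980, 0.4116)
v' = (-1.6035, -1.4110, 0.9090)
ω' = (1.5210, 0.1903, -0.3197)

(τ − ω×Iω)/I = (1.0500, -0.4867, -0.9850)
ω' = ω + α·dt = (1.5210, 0.1903, -0.3197)
q⊗(0,ω) = (0.8570009, 1.0196662, 0.6251021, -0.4637640)
q' = normalize(q + ½dt·q⊗(0,ω)) = (0.7621, -0.4900, 0.0980, 0.4116)
a = (-0.1750, -0.5500, 0.4500)
new position p' = (-2.3320, 0.1720, -1.9820)
new velocity v' = (-1.6035, -1.4110, 0.9090)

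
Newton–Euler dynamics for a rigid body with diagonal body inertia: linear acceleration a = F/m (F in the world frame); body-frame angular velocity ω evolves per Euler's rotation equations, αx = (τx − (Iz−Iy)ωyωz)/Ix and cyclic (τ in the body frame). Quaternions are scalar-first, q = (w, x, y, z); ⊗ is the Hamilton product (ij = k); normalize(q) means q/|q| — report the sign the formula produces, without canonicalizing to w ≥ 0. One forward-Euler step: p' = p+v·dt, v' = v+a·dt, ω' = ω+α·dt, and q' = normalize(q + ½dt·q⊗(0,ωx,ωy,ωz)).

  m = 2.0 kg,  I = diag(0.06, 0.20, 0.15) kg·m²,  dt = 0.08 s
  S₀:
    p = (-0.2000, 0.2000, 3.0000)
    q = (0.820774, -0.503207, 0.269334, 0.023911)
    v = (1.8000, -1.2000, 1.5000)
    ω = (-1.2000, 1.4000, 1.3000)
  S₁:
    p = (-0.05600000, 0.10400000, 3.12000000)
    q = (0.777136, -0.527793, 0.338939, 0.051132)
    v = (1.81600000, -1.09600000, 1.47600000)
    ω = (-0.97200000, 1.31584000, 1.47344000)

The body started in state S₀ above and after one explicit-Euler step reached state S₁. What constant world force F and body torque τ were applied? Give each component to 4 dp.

F = (0.4000, 2.6000, -0.6000)
τ = (0.0800, -0.0700, 0.0900)

velocity change Δv = (0.01600000, 0.10400000, -0.02400000)
m·(v₁−v₀)/dt = (0.4000, 2.6000, -0.6000)
ω₁ − ω₀ = (0.22800000, -0.08416000, 0.17344000)
precession coupling = (-0.0910, 0.1404, -0.2352)
applied torque τ = (0.0800, -0.0700, 0.0900)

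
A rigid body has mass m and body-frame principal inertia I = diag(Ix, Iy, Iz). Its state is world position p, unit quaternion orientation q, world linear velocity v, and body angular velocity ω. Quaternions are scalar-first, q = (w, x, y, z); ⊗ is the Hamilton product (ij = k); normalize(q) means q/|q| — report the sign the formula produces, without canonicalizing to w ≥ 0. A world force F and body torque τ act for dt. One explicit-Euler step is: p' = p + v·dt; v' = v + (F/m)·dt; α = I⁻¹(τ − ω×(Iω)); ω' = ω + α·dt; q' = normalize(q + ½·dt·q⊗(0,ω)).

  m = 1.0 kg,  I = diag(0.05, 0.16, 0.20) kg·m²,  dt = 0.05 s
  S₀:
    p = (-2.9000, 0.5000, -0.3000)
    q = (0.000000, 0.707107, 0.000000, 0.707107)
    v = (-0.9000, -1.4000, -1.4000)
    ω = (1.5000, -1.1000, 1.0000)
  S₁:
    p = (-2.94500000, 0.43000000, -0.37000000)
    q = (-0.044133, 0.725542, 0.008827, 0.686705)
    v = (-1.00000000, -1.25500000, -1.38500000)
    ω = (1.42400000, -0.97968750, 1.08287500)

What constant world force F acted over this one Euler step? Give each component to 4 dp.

F = (-2.0000, 2.9000, 0.3000)

v₁ − v₀ = (-0.10000000, 0.14500000, 0.01500000)
m·(v₁−v₀)/dt = (-2.0000, 2.9000, 0.3000)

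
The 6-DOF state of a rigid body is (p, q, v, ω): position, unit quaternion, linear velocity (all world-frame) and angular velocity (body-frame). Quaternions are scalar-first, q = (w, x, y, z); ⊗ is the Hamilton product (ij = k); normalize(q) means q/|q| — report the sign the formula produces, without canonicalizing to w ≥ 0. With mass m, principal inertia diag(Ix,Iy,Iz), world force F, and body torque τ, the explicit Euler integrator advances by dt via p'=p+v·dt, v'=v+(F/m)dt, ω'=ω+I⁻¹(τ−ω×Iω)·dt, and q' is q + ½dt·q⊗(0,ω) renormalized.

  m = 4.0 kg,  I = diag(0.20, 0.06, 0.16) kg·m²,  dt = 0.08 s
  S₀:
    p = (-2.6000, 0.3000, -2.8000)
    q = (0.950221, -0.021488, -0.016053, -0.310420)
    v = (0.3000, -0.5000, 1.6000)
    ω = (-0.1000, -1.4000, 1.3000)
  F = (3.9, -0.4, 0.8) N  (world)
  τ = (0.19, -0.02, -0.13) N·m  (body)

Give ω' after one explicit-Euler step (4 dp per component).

precession coupling ω×(Iω) = (-0.1820, -0.0052, -0.0196)
α = I⁻¹(τ − ω×Iω) = (1.8600, -0.2467, -0.6900)
ω' = ω + α·dt = (0.0488, -1.4197, 1.2448)

ω' = (0.0488, -1.4197, 1.2448)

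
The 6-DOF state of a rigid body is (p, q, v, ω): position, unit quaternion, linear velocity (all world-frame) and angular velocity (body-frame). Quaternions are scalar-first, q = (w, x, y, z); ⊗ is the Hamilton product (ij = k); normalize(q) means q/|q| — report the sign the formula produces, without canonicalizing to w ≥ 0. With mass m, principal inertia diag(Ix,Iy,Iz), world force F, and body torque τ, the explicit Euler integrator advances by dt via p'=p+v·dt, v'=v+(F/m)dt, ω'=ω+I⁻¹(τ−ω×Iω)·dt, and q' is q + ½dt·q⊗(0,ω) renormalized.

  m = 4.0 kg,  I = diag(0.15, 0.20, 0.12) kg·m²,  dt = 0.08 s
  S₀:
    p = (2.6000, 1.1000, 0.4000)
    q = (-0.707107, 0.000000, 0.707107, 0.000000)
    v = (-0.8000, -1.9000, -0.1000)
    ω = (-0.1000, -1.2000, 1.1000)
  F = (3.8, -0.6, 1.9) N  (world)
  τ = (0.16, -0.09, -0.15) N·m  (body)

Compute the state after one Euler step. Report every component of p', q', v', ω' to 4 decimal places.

new position p' = (2.5360, 0.9480, 0.3920)
v' = v + a·dt = (-0.7240, -1.9120, -0.0620)
precession coupling ω×(Iω) = (0.1056, -0.0033, 0.0060)
α = I⁻¹(τ − ω×Iω) = (0.3627, -0.4335, -1.3000)
ω' = ω + α·dt = (-0.0710, -1.2347, 0.9960)
q⊗(0,ω) = (0.8485284, 0.8485284, 0.8485284, -0.7071070)
updated quaternion q' = (-0.6717, 0.0339, 0.7395, -0.0282)

p' = (2.5360, 0.9480, 0.3920)
q' = (-0.6717, 0.0339, 0.7395, -0.0282)
v' = (-0.7240, -1.9120, -0.0620)
ω' = (-0.0710, -1.2347, 0.9960)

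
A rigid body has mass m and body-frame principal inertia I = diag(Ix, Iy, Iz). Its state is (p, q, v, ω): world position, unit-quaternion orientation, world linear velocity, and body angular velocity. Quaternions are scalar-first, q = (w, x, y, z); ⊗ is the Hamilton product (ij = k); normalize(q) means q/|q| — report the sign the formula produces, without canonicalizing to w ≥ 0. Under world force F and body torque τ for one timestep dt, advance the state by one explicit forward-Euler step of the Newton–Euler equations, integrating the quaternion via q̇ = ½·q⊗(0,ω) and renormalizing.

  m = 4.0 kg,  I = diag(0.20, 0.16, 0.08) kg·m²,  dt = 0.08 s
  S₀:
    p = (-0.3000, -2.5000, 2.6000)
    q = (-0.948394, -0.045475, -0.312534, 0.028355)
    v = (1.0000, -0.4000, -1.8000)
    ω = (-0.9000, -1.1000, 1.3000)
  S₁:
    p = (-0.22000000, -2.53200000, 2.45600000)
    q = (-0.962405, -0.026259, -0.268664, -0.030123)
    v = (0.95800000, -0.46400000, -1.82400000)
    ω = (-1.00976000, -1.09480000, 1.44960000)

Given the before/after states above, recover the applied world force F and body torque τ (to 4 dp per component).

rate change Δω = (-0.10976000, 0.00520000, 0.14960000)
ω₀×(Iω₀) = (0.1144, -0.1404, -0.0396)
I·α + gyro = (-0.1600, -0.1300, 0.1100)
Δv = v₁−v₀ = (-0.04200000, -0.06400000, -0.02400000)
applied force F = (-2.1000, -3.2000, -1.2000)

F = (-2.1000, -3.2000, -1.2000)
τ = (-0.1600, -0.1300, 0.1100)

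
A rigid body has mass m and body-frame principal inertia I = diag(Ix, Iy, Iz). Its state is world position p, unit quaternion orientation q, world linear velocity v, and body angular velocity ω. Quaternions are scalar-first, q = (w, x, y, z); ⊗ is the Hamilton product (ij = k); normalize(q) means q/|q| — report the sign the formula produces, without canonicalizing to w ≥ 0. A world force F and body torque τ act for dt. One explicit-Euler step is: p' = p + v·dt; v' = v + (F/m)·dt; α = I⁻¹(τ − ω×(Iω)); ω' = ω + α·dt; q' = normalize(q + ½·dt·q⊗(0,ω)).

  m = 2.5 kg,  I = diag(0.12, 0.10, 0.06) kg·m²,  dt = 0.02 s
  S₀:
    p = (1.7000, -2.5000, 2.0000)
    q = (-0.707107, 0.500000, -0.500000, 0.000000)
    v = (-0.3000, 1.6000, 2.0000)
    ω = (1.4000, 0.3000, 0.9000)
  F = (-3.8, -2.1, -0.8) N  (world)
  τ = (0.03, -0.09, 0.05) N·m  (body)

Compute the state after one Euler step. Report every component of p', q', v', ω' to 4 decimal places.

(τ − ω×Iω)/I = (0.3400, -1.6560, 0.9733)
new body rate ω' = (1.4068, 0.2669, 0.9195)
q⊗(0,ω) = (-0.5500000, -1.4399498, -0.6621321, 0.2136037)
q + ½dt·q⊗(0,ω), renormalized = (-0.7125, 0.4855, -0.5065, 0.0021)
linear accel F/m = (-1.5200, -0.8400, -0.3200)
p + v·dt = (1.6940, -2.4680, 2.0400)
v + (F/m)dt = (-0.3304, 1.5832, 1.9936)

p' = (1.6940, -2.4680, 2.0400)
q' = (-0.7125, 0.4855, -0.5065, 0.0021)
v' = (-0.3304, 1.5832, 1.9936)
ω' = (1.4068, 0.2669, 0.9195)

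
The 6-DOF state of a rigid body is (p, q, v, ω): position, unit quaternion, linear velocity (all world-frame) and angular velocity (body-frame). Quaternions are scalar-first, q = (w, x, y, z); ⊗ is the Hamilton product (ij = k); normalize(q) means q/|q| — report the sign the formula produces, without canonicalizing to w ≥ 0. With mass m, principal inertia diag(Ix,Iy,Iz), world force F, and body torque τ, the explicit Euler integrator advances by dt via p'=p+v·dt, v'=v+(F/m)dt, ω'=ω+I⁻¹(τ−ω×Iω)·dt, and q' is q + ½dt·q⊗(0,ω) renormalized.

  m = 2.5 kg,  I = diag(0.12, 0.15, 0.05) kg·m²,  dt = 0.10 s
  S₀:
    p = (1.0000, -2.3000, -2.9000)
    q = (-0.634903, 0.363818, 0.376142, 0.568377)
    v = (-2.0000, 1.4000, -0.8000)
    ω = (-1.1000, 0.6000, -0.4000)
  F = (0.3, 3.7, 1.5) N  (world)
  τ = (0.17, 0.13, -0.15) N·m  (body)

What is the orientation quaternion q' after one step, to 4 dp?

q' = (-0.6135, 0.3734, 0.3324, 0.6114)

2q̇ = q⊗(0,ω) = (0.4018654, 0.2069103, -0.8606293, 0.8860082)
updated quaternion q' = (-0.6135, 0.3734, 0.3324, 0.6114)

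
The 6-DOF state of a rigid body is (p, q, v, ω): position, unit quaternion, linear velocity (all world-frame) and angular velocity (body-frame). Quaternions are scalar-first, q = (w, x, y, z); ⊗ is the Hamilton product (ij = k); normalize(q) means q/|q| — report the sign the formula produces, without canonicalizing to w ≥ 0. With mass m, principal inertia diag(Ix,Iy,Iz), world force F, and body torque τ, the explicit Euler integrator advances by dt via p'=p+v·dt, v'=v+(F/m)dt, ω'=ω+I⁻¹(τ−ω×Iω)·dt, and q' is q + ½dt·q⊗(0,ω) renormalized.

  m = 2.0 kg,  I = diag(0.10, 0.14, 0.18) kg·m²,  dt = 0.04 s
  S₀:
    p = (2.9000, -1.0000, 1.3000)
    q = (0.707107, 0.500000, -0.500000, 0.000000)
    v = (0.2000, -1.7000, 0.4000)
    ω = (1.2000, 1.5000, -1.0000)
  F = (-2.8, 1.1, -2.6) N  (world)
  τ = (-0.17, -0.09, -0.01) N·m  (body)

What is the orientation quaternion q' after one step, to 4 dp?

q⊗(0,ω) = (0.1500000, 1.3485284, 1.5606605, 0.6428930)
q' = normalize(q + ½dt·q⊗(0,ω)) = (0.7094, 0.5265, -0.4683, 0.0128)

q' = (0.7094, 0.5265, -0.4683, 0.0128)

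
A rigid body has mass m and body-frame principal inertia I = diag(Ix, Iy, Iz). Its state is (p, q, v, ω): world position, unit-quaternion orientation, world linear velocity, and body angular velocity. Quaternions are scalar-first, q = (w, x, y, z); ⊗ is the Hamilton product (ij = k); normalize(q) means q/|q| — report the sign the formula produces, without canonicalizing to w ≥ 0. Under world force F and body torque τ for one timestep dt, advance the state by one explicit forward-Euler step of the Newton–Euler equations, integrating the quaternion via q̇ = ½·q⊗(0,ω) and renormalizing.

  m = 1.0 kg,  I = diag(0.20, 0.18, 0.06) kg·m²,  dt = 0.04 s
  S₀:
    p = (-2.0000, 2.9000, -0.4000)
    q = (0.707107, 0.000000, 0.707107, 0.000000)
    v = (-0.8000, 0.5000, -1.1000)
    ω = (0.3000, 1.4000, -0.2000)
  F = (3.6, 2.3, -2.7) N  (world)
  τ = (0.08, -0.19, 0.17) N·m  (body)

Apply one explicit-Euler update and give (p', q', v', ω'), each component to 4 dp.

p' = (-2.0320, 2.9200, -0.4440)
q' = (0.6870, 0.0014, 0.7266, -0.0071)
v' = (-0.6560, 0.5920, -1.2080)
ω' = (0.3093, 1.3596, -0.0811)

p' = p + v·dt = (-2.0320, 2.9200, -0.4440)
v + (F/m)dt = (-0.6560, 0.5920, -1.2080)
(τ − ω×Iω)/I = (0.2320, -1.0089, 2.9733)
ω + α·dt = (0.3093, 1.3596, -0.0811)
q⊗(0,ω) = (-0.9899498, 0.0707107, 0.9899498, -0.3535535)
q + ½dt·q⊗(0,ω), renormalized = (0.6870, 0.0014, 0.7266, -0.0071)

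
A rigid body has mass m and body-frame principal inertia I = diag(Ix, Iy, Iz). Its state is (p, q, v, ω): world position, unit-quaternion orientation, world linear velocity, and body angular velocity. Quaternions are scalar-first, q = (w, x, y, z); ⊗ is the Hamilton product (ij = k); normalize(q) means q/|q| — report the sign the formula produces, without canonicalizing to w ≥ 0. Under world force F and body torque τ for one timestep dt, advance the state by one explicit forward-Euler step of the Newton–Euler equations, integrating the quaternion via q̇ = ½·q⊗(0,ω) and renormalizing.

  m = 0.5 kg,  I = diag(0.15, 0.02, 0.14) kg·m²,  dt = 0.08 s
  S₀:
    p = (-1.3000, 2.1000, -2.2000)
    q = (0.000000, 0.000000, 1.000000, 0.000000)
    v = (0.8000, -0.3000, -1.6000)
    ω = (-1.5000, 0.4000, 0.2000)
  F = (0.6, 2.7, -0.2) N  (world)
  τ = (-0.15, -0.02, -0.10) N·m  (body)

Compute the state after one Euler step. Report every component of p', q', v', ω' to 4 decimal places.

p' = (-1.2360, 2.0760, -2.3280)
q' = (-0.0160, 0.0080, 0.9980, 0.0599)
v' = (0.8960, 0.1320, -1.6320)
ω' = (-1.5851, 0.3320, 0.0983)

a = (1.2000, 5.4000, -0.4000)
p' = p + v·dt = (-1.2360, 2.0760, -2.3280)
new velocity v' = (0.8960, 0.1320, -1.6320)
precession coupling ω×(Iω) = (0.0096, -0.0030, 0.0780)
angular accel α = (-1.0640, -0.8500, -1.2714)
ω' = ω + α·dt = (-1.5851, 0.3320, 0.0983)
q⊗(0,ω) = (-0.4000000, 0.2000000, 0.0000000, 1.5000000)
q + ½dt·q⊗(0,ω), renormalized = (-0.0160, 0.0080, 0.9980, 0.0599)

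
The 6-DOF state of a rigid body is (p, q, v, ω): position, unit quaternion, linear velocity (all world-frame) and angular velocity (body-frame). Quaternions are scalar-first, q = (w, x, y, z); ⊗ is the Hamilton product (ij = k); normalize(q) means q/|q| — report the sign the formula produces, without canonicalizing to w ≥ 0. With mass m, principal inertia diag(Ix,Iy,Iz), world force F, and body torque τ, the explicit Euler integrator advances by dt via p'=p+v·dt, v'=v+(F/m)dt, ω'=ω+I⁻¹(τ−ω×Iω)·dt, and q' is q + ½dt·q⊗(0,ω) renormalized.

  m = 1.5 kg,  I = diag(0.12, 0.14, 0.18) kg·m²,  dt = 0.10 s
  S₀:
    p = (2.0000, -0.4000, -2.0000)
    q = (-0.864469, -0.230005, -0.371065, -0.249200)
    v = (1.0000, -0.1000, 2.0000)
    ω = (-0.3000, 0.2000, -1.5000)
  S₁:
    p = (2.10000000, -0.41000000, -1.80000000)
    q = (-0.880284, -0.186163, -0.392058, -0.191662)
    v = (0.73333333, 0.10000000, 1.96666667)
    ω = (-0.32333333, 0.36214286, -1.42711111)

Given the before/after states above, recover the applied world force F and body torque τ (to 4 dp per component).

Δω = ω₁−ω₀ = (-0.02333333, 0.16214286, 0.07288889)
precession coupling = (-0.0120, -0.0270, -0.0012)
I·α + gyro = (-0.0400, 0.2000, 0.1300)
velocity change Δv = (-0.26666667, 0.20000000, -0.03333333)
m·(v₁−v₀)/dt = (-4.0000, 3.0000, -0.5000)

F = (-4.0000, 3.0000, -0.5000)
τ = (-0.0400, 0.2000, 0.1300)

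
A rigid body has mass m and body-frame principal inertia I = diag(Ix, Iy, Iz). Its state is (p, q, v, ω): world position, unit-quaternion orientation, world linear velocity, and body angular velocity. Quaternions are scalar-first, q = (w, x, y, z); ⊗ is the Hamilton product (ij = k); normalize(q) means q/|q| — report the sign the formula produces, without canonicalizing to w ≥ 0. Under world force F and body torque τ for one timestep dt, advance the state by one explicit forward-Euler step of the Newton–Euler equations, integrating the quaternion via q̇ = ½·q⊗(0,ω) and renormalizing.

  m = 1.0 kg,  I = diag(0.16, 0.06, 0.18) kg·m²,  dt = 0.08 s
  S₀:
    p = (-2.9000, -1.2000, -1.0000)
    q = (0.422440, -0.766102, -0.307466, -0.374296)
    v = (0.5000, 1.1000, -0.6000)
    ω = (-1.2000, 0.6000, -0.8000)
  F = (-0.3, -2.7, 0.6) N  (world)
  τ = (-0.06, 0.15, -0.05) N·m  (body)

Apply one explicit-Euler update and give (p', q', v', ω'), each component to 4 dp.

a = F/m = (-0.3000, -2.7000, 0.6000)
new position p' = (-2.8600, -1.1120, -1.0480)
v + (F/m)dt = (0.4760, 0.8840, -0.5520)
angular accel α = (-0.0150, 2.8200, -0.6778)
new body rate ω' = (-1.2012, 0.8256, -0.8542)
q⊗(0,ω) = (-1.0342796, -0.0363776, 0.0897376, -1.1665724)
updated quaternion q' = (0.3803, -0.7661, -0.3033, -0.4201)

p' = (-2.8600, -1.1120, -1.0480)
q' = (0.3803, -0.7661, -0.3033, -0.4201)
v' = (0.4760, 0.8840, -0.5520)
ω' = (-1.2012, 0.8256, -0.8542)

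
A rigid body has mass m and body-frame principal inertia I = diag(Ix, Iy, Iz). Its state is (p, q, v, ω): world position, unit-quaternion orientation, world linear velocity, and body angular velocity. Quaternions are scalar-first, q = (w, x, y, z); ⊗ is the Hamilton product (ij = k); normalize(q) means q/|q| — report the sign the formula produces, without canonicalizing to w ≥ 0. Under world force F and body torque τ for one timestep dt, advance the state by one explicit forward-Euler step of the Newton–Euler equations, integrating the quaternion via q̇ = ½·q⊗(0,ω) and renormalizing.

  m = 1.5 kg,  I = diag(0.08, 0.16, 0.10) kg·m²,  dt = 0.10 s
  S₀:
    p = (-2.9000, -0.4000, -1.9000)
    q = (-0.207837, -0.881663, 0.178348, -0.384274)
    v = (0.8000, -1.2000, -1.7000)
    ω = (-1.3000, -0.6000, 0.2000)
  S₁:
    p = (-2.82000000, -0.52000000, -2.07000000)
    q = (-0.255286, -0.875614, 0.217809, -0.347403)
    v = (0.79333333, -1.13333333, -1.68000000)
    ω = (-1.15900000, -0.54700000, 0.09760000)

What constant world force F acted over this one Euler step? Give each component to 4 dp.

F = (-0.1000, 1.0000, 0.3000)

Δv = v₁−v₀ = (-0.00666667, 0.06666667, 0.02000000)
F = m·Δv/dt = (-0.1000, 1.0000, 0.3000)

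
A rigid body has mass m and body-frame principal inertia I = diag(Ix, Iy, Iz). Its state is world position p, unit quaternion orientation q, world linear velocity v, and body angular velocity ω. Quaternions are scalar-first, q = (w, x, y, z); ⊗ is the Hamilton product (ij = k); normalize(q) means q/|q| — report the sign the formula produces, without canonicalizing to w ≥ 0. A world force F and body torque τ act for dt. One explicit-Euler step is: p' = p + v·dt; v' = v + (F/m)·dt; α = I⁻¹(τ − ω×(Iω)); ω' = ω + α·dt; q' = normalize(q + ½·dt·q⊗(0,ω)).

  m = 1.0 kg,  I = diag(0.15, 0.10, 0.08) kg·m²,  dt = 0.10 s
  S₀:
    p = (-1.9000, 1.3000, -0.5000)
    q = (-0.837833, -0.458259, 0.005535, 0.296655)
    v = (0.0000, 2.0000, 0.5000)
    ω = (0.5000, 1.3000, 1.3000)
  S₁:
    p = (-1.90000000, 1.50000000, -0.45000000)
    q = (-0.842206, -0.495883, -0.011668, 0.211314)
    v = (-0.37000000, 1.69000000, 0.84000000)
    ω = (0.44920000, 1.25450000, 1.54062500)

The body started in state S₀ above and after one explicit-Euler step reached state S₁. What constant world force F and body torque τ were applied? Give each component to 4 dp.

F = (-3.7000, -3.1000, 3.4000)
τ = (-0.1100, 0.0000, 0.1600)

v₁ − v₀ = (-0.37000000, -0.31000000, 0.34000000)
F = m·Δv/dt = (-3.7000, -3.1000, 3.4000)
Δω = ω₁−ω₀ = (-0.05080000, -0.04550000, 0.24062500)
ω₀×(Iω₀) = (-0.0338, 0.0455, -0.0325)
I·α + gyro = (-0.1100, 0.0000, 0.1600)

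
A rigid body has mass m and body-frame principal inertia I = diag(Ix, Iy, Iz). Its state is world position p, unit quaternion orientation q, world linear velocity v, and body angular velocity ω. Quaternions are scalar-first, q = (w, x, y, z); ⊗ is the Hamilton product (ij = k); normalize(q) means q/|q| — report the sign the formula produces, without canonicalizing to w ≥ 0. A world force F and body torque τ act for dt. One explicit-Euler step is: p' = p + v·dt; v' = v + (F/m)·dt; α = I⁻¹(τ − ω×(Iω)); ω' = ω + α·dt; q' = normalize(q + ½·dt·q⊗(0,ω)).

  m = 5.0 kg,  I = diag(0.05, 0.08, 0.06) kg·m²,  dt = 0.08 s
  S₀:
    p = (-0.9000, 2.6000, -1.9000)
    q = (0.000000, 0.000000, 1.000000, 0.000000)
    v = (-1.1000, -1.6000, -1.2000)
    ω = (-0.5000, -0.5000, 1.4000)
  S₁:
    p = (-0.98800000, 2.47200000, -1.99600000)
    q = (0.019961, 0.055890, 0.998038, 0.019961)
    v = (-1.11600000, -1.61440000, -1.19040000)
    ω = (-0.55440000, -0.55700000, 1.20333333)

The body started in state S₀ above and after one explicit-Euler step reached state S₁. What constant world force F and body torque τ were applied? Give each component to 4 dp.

F = (-1.0000, -0.9000, 0.6000)
τ = (-0.0200, -0.0500, -0.1400)

rate change Δω = (-0.05440000, -0.05700000, -0.19666667)
applied torque τ = (-0.0200, -0.0500, -0.1400)
v₁ − v₀ = (-0.01600000, -0.01440000, 0.00960000)
m·(v₁−v₀)/dt = (-1.0000, -0.9000, 0.6000)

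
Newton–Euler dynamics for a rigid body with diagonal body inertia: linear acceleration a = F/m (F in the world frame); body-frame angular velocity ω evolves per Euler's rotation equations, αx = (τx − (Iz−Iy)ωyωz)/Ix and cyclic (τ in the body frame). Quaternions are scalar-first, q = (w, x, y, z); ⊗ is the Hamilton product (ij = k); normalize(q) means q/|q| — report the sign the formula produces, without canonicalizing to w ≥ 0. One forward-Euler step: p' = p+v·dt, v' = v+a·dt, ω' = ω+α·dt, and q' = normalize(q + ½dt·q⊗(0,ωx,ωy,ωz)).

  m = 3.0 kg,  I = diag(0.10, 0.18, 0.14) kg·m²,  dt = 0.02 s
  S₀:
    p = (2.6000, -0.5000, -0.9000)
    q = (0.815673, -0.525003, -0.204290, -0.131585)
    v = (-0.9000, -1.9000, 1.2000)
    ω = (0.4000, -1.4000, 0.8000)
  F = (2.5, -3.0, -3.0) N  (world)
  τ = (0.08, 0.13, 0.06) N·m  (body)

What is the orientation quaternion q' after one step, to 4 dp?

Hamilton product q⊗(0,ω) = (0.0292632, -0.0213818, -0.7745738, 1.4692586)
updated quaternion q' = (0.8159, -0.5251, -0.2120, -0.1169)

q' = (0.8159, -0.5251, -0.2120, -0.1169)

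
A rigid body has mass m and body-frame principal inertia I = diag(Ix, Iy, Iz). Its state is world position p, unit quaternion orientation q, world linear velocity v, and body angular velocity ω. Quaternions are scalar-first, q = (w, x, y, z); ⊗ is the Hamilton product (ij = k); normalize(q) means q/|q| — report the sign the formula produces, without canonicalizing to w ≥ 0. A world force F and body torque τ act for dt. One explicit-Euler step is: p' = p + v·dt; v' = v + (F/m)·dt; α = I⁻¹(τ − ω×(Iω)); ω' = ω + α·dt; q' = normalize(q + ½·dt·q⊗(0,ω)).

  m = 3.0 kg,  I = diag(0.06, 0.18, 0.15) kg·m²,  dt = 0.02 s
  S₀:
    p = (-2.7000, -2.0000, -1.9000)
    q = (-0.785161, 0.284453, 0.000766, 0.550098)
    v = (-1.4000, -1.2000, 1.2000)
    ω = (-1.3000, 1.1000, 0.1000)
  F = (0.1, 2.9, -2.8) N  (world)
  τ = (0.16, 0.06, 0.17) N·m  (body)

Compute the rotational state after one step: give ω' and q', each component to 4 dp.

ω' = (-1.2456, 1.1054, 0.1455)
q' = (-0.7819, 0.2886, -0.0153, 0.5524)

angular accel α = (2.7217, 0.2683, 2.2773)
ω' = ω + α·dt = (-1.2456, 1.1054, 0.1455)
2q̇ = q⊗(0,ω) = (0.3139365, 0.4156781, -1.6072498, 0.2353780)
q' = normalize(q + ½dt·q⊗(0,ω)) = (-0.7819, 0.2886, -0.0153, 0.5524)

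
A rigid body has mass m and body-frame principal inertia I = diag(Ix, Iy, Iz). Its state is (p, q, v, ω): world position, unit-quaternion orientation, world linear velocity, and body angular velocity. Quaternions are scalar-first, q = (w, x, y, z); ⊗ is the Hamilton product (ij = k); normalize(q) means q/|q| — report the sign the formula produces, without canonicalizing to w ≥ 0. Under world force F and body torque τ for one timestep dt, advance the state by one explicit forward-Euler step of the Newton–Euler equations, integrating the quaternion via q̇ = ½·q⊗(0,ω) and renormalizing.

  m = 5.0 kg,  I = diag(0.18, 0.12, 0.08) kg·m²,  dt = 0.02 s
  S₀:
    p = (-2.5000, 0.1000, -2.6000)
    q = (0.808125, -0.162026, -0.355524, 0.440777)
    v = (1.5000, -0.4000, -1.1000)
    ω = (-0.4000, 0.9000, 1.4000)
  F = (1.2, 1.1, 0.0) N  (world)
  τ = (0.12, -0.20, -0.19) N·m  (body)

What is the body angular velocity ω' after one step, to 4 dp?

α = I⁻¹(τ − ω×Iω) = (0.9467, -1.2000, -2.6450)
new body rate ω' = (-0.3811, 0.8760, 1.3471)

ω' = (-0.3811, 0.8760, 1.3471)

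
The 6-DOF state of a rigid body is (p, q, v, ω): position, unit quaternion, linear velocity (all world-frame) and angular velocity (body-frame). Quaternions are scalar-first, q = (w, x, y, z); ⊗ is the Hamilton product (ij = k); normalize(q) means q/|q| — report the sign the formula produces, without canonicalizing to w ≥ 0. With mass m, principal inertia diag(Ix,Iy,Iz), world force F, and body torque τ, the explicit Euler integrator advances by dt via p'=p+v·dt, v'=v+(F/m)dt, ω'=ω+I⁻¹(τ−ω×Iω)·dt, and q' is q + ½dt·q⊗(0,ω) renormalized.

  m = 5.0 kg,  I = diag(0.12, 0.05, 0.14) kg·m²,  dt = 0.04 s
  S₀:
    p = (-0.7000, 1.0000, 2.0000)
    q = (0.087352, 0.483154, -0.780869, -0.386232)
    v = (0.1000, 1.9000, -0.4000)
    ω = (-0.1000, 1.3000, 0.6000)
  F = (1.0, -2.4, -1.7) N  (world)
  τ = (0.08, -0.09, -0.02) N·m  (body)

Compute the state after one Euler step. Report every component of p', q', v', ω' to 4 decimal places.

linear accel F/m = (0.2000, -0.4800, -0.3400)
new position p' = (-0.6960, 1.0760, 1.9840)
v' = v + a·dt = (0.1080, 1.8808, -0.4136)
(τ − ω×Iω)/I = (0.0817, -1.8240, -0.2079)
ω' = ω + α·dt = (-0.0967, 1.2270, 0.5917)
2q̇ = q⊗(0,ω) = (1.2951843, 0.0248450, -0.1377116, 0.6024245)
q + ½dt·q⊗(0,ω), renormalized = (0.1132, 0.4835, -0.7833, -0.3740)

p' = (-0.6960, 1.0760, 1.9840)
q' = (0.1132, 0.4835, -0.7833, -0.3740)
v' = (0.1080, 1.8808, -0.4136)
ω' = (-0.0967, 1.2270, 0.5917)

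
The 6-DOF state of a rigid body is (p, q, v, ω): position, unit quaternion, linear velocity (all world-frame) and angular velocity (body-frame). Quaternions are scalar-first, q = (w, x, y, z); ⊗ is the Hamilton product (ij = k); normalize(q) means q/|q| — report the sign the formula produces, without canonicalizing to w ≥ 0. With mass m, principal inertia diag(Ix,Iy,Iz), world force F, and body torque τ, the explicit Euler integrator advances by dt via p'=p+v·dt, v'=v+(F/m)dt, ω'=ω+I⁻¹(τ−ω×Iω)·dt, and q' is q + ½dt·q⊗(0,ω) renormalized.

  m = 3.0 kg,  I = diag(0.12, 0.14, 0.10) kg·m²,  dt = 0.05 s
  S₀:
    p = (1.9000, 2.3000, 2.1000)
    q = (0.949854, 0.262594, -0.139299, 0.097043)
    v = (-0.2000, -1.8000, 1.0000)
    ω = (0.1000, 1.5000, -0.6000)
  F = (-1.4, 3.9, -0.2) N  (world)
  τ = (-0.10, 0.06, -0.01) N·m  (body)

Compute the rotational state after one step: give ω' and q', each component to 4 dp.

ω' = (0.0433, 1.5219, -0.6065)
q' = (0.9551, 0.2632, -0.0994, 0.0929)

ω×(Iω) gyroscopic = (0.0360, -0.0012, 0.0030)
α = I⁻¹(τ − ω×Iω) = (-1.1333, 0.4371, -0.1300)
ω' = ω + α·dt = (0.0433, 1.5219, -0.6065)
2q̇ = q⊗(0,ω) = (0.2409149, 0.0330003, 1.5920417, -0.1620915)
q' = normalize(q + ½dt·q⊗(0,ω)) = (0.9551, 0.2632, -0.0994, 0.0929)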